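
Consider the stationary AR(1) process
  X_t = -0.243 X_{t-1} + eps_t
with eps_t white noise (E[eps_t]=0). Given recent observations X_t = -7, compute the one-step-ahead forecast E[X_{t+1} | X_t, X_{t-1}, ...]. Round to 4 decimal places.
E[X_{t+1} \mid \mathcal F_t] = 1.7010

For an AR(p) model X_t = c + sum_i phi_i X_{t-i} + eps_t, the
one-step-ahead conditional mean is
  E[X_{t+1} | X_t, ...] = c + sum_i phi_i X_{t+1-i}.
Substitute known values:
  E[X_{t+1} | ...] = (-0.243) * (-7)
                   = 1.7010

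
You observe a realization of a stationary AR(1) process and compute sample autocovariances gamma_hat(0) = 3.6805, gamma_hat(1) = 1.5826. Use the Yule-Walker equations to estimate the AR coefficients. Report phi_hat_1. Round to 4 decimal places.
\hat\phi_{1} = 0.4300

The Yule-Walker equations for an AR(p) process read, in matrix form,
  Gamma_p phi = r_p,   with   (Gamma_p)_{ij} = gamma(|i - j|),
                       (r_p)_i = gamma(i),   i,j = 1..p.
Substitute the sample gammas (Toeplitz matrix and right-hand side of size 1):
  Gamma_p = [[3.6805]]
  r_p     = [1.5826]
With p = 1 this is the single equation gamma(0) phi_1 = gamma(1):
  phi_hat_1 = gamma(1) / gamma(0) = 1.5826 / 3.6805 = 0.4300.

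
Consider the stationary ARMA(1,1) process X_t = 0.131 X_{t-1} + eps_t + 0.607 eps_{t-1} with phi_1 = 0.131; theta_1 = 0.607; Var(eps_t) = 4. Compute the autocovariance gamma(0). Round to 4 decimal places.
\gamma(0) = 6.2166

Multiply the model equation by X_{t-k} and take expectations. With theta_0 = psi_0 = 1 and psi_j the MA(infinity) weights, this gives
  gamma(k) - sum_i phi_i gamma(k-i) = c_k,
  c_k = sigma^2 * sum_{j=k..q} theta_j psi_{j-k}   (c_k = 0 for k > q),
using gamma(-m) = gamma(m).
psi-weights needed (psi_j = theta_j + sum_i phi_i psi_{j-i}):
  psi_1 = theta_1 + phi_1 = 0.607 + (0.131) = 0.738
Right-hand sides:
  c_0 = sigma^2 (1 + theta_1 psi_1) = 4 * (1 + (0.607)(0.738)) = 4 * 1.447966 = 5.791864
  c_1 = sigma^2 theta_1 = 4 * (0.607) = 2.428
  c_2 = 0
Equations for k = 0 and k = 1 (AR order 1):
  gamma(0) = phi_1 gamma(1) + c_0
  gamma(1) = phi_1 gamma(0) + c_1
Substituting the second into the first: gamma(0) (1 - phi_1^2) = c_0 + phi_1 c_1, so
  gamma(0) = (c_0 + phi_1 c_1) / (1 - phi_1^2) = (5.791864 + (0.131)(2.428)) / (1 - (0.131)^2) = 6.109932 / 0.982839 = 6.216615.
Therefore gamma(0) = 6.2166 (to 4 decimal places).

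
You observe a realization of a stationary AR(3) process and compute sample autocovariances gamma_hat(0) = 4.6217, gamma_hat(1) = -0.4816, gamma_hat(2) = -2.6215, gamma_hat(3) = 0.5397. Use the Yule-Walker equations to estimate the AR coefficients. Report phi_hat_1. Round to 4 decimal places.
\hat\phi_{1} = -0.1990

The Yule-Walker equations for an AR(p) process read, in matrix form,
  Gamma_p phi = r_p,   with   (Gamma_p)_{ij} = gamma(|i - j|),
                       (r_p)_i = gamma(i),   i,j = 1..p.
Substitute the sample gammas (Toeplitz matrix and right-hand side of size 3):
  Gamma_p = [[4.6217, -0.4816, -2.6215], [-0.4816, 4.6217, -0.4816], [-2.6215, -0.4816, 4.6217]]
  r_p     = [-0.4816, -2.6215, 0.5397]
Written out (R1..R3):
  (R1) 4.6217 phi_1 - 0.4816 phi_2 - 2.6215 phi_3 = -0.4816
  (R2) -0.4816 phi_1 + 4.6217 phi_2 - 0.4816 phi_3 = -2.6215
  (R3) -2.6215 phi_1 - 0.4816 phi_2 + 4.6217 phi_3 = 0.5397
Gaussian elimination:
  R2 <- R2 - (-0.4816/4.6217) R1 = R2 - (-0.104204) R1:  4.571515 phi_2 - 0.754771 phi_3 = -2.671685
  R3 <- R3 - (-2.6215/4.6217) R1 = R3 - (-0.567216) R1:  -0.754771 phi_2 + 3.134744 phi_3 = 0.266529
  R3 <- R3 - (-0.754771/4.571515) R2 = R3 - (-0.165103) R2:  3.01013 phi_3 = -0.174574
Back-substitution:
  phi_hat_3 = -0.174574 / 3.01013 = -0.057996
  phi_hat_2 = (-2.671685 - (-0.754771)(-0.057996)) / 4.571515 = -0.593995
  phi_hat_1 = (-0.4816 - (-0.4816)(-0.593995) - (-2.6215)(-0.057996)) / 4.6217 = -0.198997
So phi_hat = [-0.1990, -0.5940, -0.0580].
Therefore phi_hat_1 = -0.1990.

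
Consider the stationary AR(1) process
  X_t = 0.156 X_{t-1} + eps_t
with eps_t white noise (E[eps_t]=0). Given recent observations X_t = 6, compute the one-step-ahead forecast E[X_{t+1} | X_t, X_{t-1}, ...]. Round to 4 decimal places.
E[X_{t+1} \mid \mathcal F_t] = 0.9360

For an AR(p) model X_t = c + sum_i phi_i X_{t-i} + eps_t, the
one-step-ahead conditional mean is
  E[X_{t+1} | X_t, ...] = c + sum_i phi_i X_{t+1-i}.
Substitute known values:
  E[X_{t+1} | ...] = (0.156) * (6)
                   = 0.9360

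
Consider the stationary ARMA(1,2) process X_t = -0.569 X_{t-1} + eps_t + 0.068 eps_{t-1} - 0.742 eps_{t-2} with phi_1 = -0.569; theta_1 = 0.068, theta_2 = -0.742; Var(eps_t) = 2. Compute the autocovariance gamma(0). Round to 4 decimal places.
\gamma(0) = 3.1195

Multiply the model equation by X_{t-k} and take expectations. With theta_0 = psi_0 = 1 and psi_j the MA(infinity) weights, this gives
  gamma(k) - sum_i phi_i gamma(k-i) = c_k,
  c_k = sigma^2 * sum_{j=k..q} theta_j psi_{j-k}   (c_k = 0 for k > q),
using gamma(-m) = gamma(m).
psi-weights needed (psi_j = theta_j + sum_i phi_i psi_{j-i}):
  psi_1 = theta_1 + phi_1 = 0.068 + (-0.569) = -0.501
  psi_2 = theta_2 + phi_1 psi_1 = -0.742 + (-0.569)(-0.501) = -0.456931
Right-hand sides:
  c_0 = sigma^2 (1 + theta_1 psi_1 + theta_2 psi_2) = 2 * (1 + (0.068)(-0.501) + (-0.742)(-0.456931)) = 2 * 1.304975 = 2.60995
  c_1 = sigma^2 (theta_1 + theta_2 psi_1) = 2 * (0.068 + (-0.742)(-0.501)) = 0.879484
  c_2 = sigma^2 theta_2 = 2 * (-0.742) = -1.484
Equations for k = 0 and k = 1 (AR order 1):
  gamma(0) = phi_1 gamma(1) + c_0
  gamma(1) = phi_1 gamma(0) + c_1
Substituting the second into the first: gamma(0) (1 - phi_1^2) = c_0 + phi_1 c_1, so
  gamma(0) = (c_0 + phi_1 c_1) / (1 - phi_1^2) = (2.60995 + (-0.569)(0.879484)) / (1 - (-0.569)^2) = 2.109523 / 0.676239 = 3.119494.
Therefore gamma(0) = 3.1195 (to 4 decimal places).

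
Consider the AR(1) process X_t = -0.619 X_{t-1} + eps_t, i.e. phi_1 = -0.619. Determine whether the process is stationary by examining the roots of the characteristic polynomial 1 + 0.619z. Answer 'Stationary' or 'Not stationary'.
\text{Stationary}

The AR(p) characteristic polynomial is P(z) = 1 + 0.619z.
Stationarity requires all roots to lie outside the unit circle, i.e. |z| > 1 for every root.
This is linear in z: 1 + (0.619) z = 0  =>  z = -1/(0.619) = -1.615509,  |z| = 1.615509.
Moduli of all roots: 1.6155.
All moduli strictly greater than 1? Yes.
Verdict: Stationary.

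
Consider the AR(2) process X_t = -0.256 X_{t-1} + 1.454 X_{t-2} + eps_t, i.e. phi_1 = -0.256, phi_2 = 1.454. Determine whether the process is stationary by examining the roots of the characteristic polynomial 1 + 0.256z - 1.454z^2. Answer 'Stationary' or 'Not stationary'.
\text{Not stationary}

The AR(p) characteristic polynomial is P(z) = 1 + 0.256z - 1.454z^2.
Stationarity requires all roots to lie outside the unit circle, i.e. |z| > 1 for every root.
Set 1 + (0.256) z + (-1.454) z^2 = 0, i.e. a z^2 + b z + c = 0 with a = -1.454, b = 0.256, c = 1.
Discriminant D = b^2 - 4ac = (0.256)^2 - 4*(-1.454)*1 = 0.065536 - (-5.816) = 5.881536.
D >= 0, so the roots are real: z = (-b +/- sqrt(D)) / (2a) = (-0.256 +/- 2.425188) / (-2.908).
  z_1 = (-0.256 + 2.425188) / (-2.908) = -0.7459,   |z_1| = 0.7459.
  z_2 = (-0.256 - 2.425188) / (-2.908) = 0.922,   |z_2| = 0.922.
Moduli of all roots: 0.7459, 0.9220.
All moduli strictly greater than 1? No.
Verdict: Not stationary.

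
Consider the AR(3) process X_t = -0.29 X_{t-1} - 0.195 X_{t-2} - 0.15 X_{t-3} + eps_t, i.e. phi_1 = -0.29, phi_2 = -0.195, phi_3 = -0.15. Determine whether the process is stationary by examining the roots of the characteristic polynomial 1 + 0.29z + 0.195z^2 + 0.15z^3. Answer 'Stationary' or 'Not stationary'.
\text{Stationary}

The AR(p) characteristic polynomial is P(z) = 1 + 0.29z + 0.195z^2 + 0.15z^3.
Stationarity requires all roots to lie outside the unit circle, i.e. |z| > 1 for every root.
Degree 3: look for a simple real root z0 first, then factor out (1 - z/z0) and solve the remaining quadratic.
Testing z0 = -2: P(-2) = 1 + (0.29)(-2) + (0.195)(-2)^2 + (0.15)(-2)^3
  = 1 + (-0.58) + (0.78) + (-1.2) = 0.  So z_0 = -2 is a root, |z_0| = 2.
Divide out the factor (1 + 0.5 z) = (1 - z/z0) (since 1/z0 = -0.5):
  P(z) = (1 + 0.5 z)(1 + (-0.21) z + (0.3) z^2)
  [check: z-coef -0.21 - (-0.5) = 0.29; z^2-coef 0.3 - (-0.5)(-0.21) = 0.195; z^3-coef -(-0.5)(0.3) = 0.15.]
Remaining roots from the quadratic factor 1 + (-0.21) z + (0.3) z^2:
  Set 1 + (-0.21) z + (0.3) z^2 = 0, i.e. a z^2 + b z + c = 0 with a = 0.3, b = -0.21, c = 1.
  Discriminant D = b^2 - 4ac = (-0.21)^2 - 4*(0.3)*1 = 0.0441 - (1.2) = -1.1559.
  D < 0, so the roots are the complex-conjugate pair z = (-b +/- i sqrt(-D)) / (2a) = 0.35 +/- 1.7919i.
  For a conjugate pair |z|^2 = z * conj(z) = (product of roots) = c/a = 1/(0.3) = 3.333333, so |z| = sqrt(3.333333) = 1.8257 for both roots.
Moduli of all roots: 2.0000, 1.8257, 1.8257.
All moduli strictly greater than 1? Yes.
Verdict: Stationary.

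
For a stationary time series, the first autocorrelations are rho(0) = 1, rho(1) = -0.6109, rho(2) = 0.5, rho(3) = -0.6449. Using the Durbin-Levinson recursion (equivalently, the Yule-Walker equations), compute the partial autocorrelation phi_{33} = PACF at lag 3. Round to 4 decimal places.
\phi_{33} = -0.4619

The PACF at lag k is phi_{kk}, the last component of the solution
to the Yule-Walker system G_k phi = r_k where
  (G_k)_{ij} = rho(|i - j|), (r_k)_i = rho(i), i,j = 1..k.
Equivalently, Durbin-Levinson gives phi_{kk} iteratively:
  phi_{11} = rho(1)
  phi_{kk} = [rho(k) - sum_{j=1..k-1} phi_{k-1,j} rho(k-j)]
            / [1 - sum_{j=1..k-1} phi_{k-1,j} rho(j)],
  phi_{k,j} = phi_{k-1,j} - phi_{kk} phi_{k-1,k-j},  j = 1..k-1.
Step k = 1:
  phi_11 = rho(1) = -0.6109.
Step k = 2:
  phi_22 = [rho(2) - phi_11 rho(1)] / [1 - phi_11 rho(1)] = [0.5 - (-0.6109)(-0.6109)] / [1 - (-0.6109)(-0.6109)]
         = 0.12680119 / 0.62680119 = 0.202299.
  Update: phi_21 = phi_11 - phi_22 phi_11 = -0.6109 - (0.202299)(-0.6109) = -0.487316.
Step k = 3:
  phi_33 = [rho(3) - phi_21 rho(2) - phi_22 rho(1)] / [1 - phi_21 rho(1) - phi_22 rho(2)]
    numerator   = -0.6449 - (-0.487316)(0.5) - (0.202299)(-0.6109) = -0.2776578
    denominator = 1 - (-0.487316)(-0.6109) - (0.202299)(0.5) = 0.60114945
  phi_33 = -0.2776578 / 0.60114945 = -0.4619.
Therefore phi_{33} = -0.4619.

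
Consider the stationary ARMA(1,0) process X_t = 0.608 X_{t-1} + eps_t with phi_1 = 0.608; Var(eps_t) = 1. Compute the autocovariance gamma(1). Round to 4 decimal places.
\gamma(1) = 0.9646

Multiply the model equation by X_{t-k} and take expectations. With theta_0 = psi_0 = 1 and psi_j the MA(infinity) weights, this gives
  gamma(k) - sum_i phi_i gamma(k-i) = c_k,
  c_k = sigma^2 * sum_{j=k..q} theta_j psi_{j-k}   (c_k = 0 for k > q),
using gamma(-m) = gamma(m).
Pure AR (q = 0): c_0 = sigma^2 = 1, c_k = 0 for k >= 1.
Equations for k = 0 and k = 1 (AR order 1):
  gamma(0) = phi_1 gamma(1) + c_0
  gamma(1) = phi_1 gamma(0) + c_1
Substituting the second into the first: gamma(0) (1 - phi_1^2) = c_0 + phi_1 c_1, so
  gamma(0) = c_0 / (1 - phi_1^2) = 1 / (1 - (0.608)^2) = 1 / 0.630336 = 1.586455.
  gamma(1) = phi_1 gamma(0) = (0.608)(1.586455) = 0.964565.
Therefore gamma(1) = 0.9646 (to 4 decimal places).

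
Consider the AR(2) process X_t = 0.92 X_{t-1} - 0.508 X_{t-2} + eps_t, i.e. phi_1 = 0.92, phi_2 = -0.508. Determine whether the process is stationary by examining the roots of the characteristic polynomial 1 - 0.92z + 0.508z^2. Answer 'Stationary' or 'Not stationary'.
\text{Stationary}

The AR(p) characteristic polynomial is P(z) = 1 - 0.92z + 0.508z^2.
Stationarity requires all roots to lie outside the unit circle, i.e. |z| > 1 for every root.
Set 1 + (-0.92) z + (0.508) z^2 = 0, i.e. a z^2 + b z + c = 0 with a = 0.508, b = -0.92, c = 1.
Discriminant D = b^2 - 4ac = (-0.92)^2 - 4*(0.508)*1 = 0.8464 - (2.032) = -1.1856.
D < 0, so the roots are the complex-conjugate pair z = (-b +/- i sqrt(-D)) / (2a) = 0.9055 +/- 1.0717i.
For a conjugate pair |z|^2 = z * conj(z) = (product of roots) = c/a = 1/(0.508) = 1.968504, so |z| = sqrt(1.968504) = 1.403 for both roots.
Moduli of all roots: 1.4030, 1.4030.
All moduli strictly greater than 1? Yes.
Verdict: Stationary.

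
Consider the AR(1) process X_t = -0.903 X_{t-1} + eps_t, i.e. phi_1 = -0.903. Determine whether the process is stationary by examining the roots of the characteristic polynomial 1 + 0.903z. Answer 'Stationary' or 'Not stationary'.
\text{Stationary}

The AR(p) characteristic polynomial is P(z) = 1 + 0.903z.
Stationarity requires all roots to lie outside the unit circle, i.e. |z| > 1 for every root.
This is linear in z: 1 + (0.903) z = 0  =>  z = -1/(0.903) = -1.10742,  |z| = 1.10742.
Moduli of all roots: 1.1074.
All moduli strictly greater than 1? Yes.
Verdict: Stationary.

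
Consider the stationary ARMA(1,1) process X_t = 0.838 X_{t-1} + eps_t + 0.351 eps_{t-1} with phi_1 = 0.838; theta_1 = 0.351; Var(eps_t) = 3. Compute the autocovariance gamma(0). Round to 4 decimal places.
\gamma(0) = 17.2438

Multiply the model equation by X_{t-k} and take expectations. With theta_0 = psi_0 = 1 and psi_j the MA(infinity) weights, this gives
  gamma(k) - sum_i phi_i gamma(k-i) = c_k,
  c_k = sigma^2 * sum_{j=k..q} theta_j psi_{j-k}   (c_k = 0 for k > q),
using gamma(-m) = gamma(m).
psi-weights needed (psi_j = theta_j + sum_i phi_i psi_{j-i}):
  psi_1 = theta_1 + phi_1 = 0.351 + (0.838) = 1.189
Right-hand sides:
  c_0 = sigma^2 (1 + theta_1 psi_1) = 3 * (1 + (0.351)(1.189)) = 3 * 1.417339 = 4.252017
  c_1 = sigma^2 theta_1 = 3 * (0.351) = 1.053
  c_2 = 0
Equations for k = 0 and k = 1 (AR order 1):
  gamma(0) = phi_1 gamma(1) + c_0
  gamma(1) = phi_1 gamma(0) + c_1
Substituting the second into the first: gamma(0) (1 - phi_1^2) = c_0 + phi_1 c_1, so
  gamma(0) = (c_0 + phi_1 c_1) / (1 - phi_1^2) = (4.252017 + (0.838)(1.053)) / (1 - (0.838)^2) = 5.134431 / 0.297756 = 17.243753.
Therefore gamma(0) = 17.2438 (to 4 decimal places).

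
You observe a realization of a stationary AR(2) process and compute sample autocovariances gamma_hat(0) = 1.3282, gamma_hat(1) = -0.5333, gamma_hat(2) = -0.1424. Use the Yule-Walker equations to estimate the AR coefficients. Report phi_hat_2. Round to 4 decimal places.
\hat\phi_{2} = -0.3200

The Yule-Walker equations for an AR(p) process read, in matrix form,
  Gamma_p phi = r_p,   with   (Gamma_p)_{ij} = gamma(|i - j|),
                       (r_p)_i = gamma(i),   i,j = 1..p.
Substitute the sample gammas (Toeplitz matrix and right-hand side of size 2):
  Gamma_p = [[1.3282, -0.5333], [-0.5333, 1.3282]]
  r_p     = [-0.5333, -0.1424]
Written out:
  1.3282 phi_1 - 0.5333 phi_2 = -0.5333
  -0.5333 phi_1 + 1.3282 phi_2 = -0.1424
Solve by Cramer's rule:
  det = gamma(0)^2 - gamma(1)^2 = (1.3282)^2 - (-0.5333)^2 = 1.76411524 - 0.28440889 = 1.47970635
  phi_hat_1 = [gamma(1) gamma(0) - gamma(1) gamma(2)] / det = [(-0.5333)(1.3282) - (-0.5333)(-0.1424)] / 1.47970635 = -0.78427098 / 1.47970635 = -0.53
  phi_hat_2 = [gamma(0) gamma(2) - gamma(1)^2] / det = [(1.3282)(-0.1424) - (-0.5333)^2] / 1.47970635 = -0.47354457 / 1.47970635 = -0.32
So phi_hat = [-0.5300, -0.3200].
Therefore phi_hat_2 = -0.3200.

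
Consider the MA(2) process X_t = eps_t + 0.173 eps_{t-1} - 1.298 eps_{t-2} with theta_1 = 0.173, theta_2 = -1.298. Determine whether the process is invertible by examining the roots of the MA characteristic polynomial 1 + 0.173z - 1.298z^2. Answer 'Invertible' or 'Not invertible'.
\text{Not invertible}

The MA(q) characteristic polynomial is P(z) = 1 + 0.173z - 1.298z^2.
Invertibility requires all roots to lie outside the unit circle, i.e. |z| > 1 for every root.
Set 1 + (0.173) z + (-1.298) z^2 = 0, i.e. a z^2 + b z + c = 0 with a = -1.298, b = 0.173, c = 1.
Discriminant D = b^2 - 4ac = (0.173)^2 - 4*(-1.298)*1 = 0.029929 - (-5.192) = 5.221929.
D >= 0, so the roots are real: z = (-b +/- sqrt(D)) / (2a) = (-0.173 +/- 2.285154) / (-2.596).
  z_1 = (-0.173 + 2.285154) / (-2.596) = -0.8136,   |z_1| = 0.8136.
  z_2 = (-0.173 - 2.285154) / (-2.596) = 0.9469,   |z_2| = 0.9469.
Moduli of all roots: 0.8136, 0.9469.
All moduli strictly greater than 1? No.
Verdict: Not invertible.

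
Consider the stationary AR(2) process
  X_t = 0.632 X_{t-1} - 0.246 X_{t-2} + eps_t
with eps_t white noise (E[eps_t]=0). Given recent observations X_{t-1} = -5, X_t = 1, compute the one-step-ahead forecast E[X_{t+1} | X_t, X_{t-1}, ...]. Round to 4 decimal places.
E[X_{t+1} \mid \mathcal F_t] = 1.8620

For an AR(p) model X_t = c + sum_i phi_i X_{t-i} + eps_t, the
one-step-ahead conditional mean is
  E[X_{t+1} | X_t, ...] = c + sum_i phi_i X_{t+1-i}.
Substitute known values:
  E[X_{t+1} | ...] = (0.632) * (1) + (-0.246) * (-5)
                   = 1.8620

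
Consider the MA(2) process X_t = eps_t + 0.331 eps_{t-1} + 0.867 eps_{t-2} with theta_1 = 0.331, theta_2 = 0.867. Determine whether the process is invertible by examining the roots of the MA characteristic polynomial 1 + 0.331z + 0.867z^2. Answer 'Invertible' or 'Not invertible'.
\text{Invertible}

The MA(q) characteristic polynomial is P(z) = 1 + 0.331z + 0.867z^2.
Invertibility requires all roots to lie outside the unit circle, i.e. |z| > 1 for every root.
Set 1 + (0.331) z + (0.867) z^2 = 0, i.e. a z^2 + b z + c = 0 with a = 0.867, b = 0.331, c = 1.
Discriminant D = b^2 - 4ac = (0.331)^2 - 4*(0.867)*1 = 0.109561 - (3.468) = -3.358439.
D < 0, so the roots are the complex-conjugate pair z = (-b +/- i sqrt(-D)) / (2a) = -0.1909 +/- 1.0569i.
For a conjugate pair |z|^2 = z * conj(z) = (product of roots) = c/a = 1/(0.867) = 1.153403, so |z| = sqrt(1.153403) = 1.074 for both roots.
Moduli of all roots: 1.0740, 1.0740.
All moduli strictly greater than 1? Yes.
Verdict: Invertible.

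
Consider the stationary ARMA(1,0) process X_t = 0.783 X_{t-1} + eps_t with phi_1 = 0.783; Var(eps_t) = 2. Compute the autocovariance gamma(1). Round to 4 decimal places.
\gamma(1) = 4.0474

Multiply the model equation by X_{t-k} and take expectations. With theta_0 = psi_0 = 1 and psi_j the MA(infinity) weights, this gives
  gamma(k) - sum_i phi_i gamma(k-i) = c_k,
  c_k = sigma^2 * sum_{j=k..q} theta_j psi_{j-k}   (c_k = 0 for k > q),
using gamma(-m) = gamma(m).
Pure AR (q = 0): c_0 = sigma^2 = 2, c_k = 0 for k >= 1.
Equations for k = 0 and k = 1 (AR order 1):
  gamma(0) = phi_1 gamma(1) + c_0
  gamma(1) = phi_1 gamma(0) + c_1
Substituting the second into the first: gamma(0) (1 - phi_1^2) = c_0 + phi_1 c_1, so
  gamma(0) = c_0 / (1 - phi_1^2) = 2 / (1 - (0.783)^2) = 2 / 0.386911 = 5.169147.
  gamma(1) = phi_1 gamma(0) = (0.783)(5.169147) = 4.047442.
Therefore gamma(1) = 4.0474 (to 4 decimal places).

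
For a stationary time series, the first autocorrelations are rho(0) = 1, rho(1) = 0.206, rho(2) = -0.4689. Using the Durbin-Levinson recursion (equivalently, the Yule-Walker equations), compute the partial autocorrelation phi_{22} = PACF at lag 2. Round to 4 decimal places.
\phi_{22} = -0.5340

The PACF at lag k is phi_{kk}, the last component of the solution
to the Yule-Walker system G_k phi = r_k where
  (G_k)_{ij} = rho(|i - j|), (r_k)_i = rho(i), i,j = 1..k.
Equivalently, Durbin-Levinson gives phi_{kk} iteratively:
  phi_{11} = rho(1)
  phi_{kk} = [rho(k) - sum_{j=1..k-1} phi_{k-1,j} rho(k-j)]
            / [1 - sum_{j=1..k-1} phi_{k-1,j} rho(j)],
  phi_{k,j} = phi_{k-1,j} - phi_{kk} phi_{k-1,k-j},  j = 1..k-1.
Step k = 1:
  phi_11 = rho(1) = 0.206.
Step k = 2:
  phi_22 = [rho(2) - phi_11 rho(1)] / [1 - phi_11 rho(1)] = [-0.4689 - (0.206)(0.206)] / [1 - (0.206)(0.206)]
         = -0.511336 / 0.957564 = -0.534.
Therefore phi_{22} = -0.5340.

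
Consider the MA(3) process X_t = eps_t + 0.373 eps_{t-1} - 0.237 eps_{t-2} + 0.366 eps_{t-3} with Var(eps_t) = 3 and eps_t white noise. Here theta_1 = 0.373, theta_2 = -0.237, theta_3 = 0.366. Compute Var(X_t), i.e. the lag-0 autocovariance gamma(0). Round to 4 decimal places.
\gamma(0) = 3.9878

For an MA(q) process X_t = eps_t + sum_i theta_i eps_{t-i} with
Var(eps_t) = sigma^2, the variance is
  gamma(0) = sigma^2 * (1 + sum_i theta_i^2).
  sum_i theta_i^2 = (0.373)^2 + (-0.237)^2 + (0.366)^2 = 0.139129 + 0.056169 + 0.133956 = 0.329254.
  gamma(0) = 3 * (1 + 0.329254) = 3 * 1.329254 = 3.987762, which rounds to 3.9878.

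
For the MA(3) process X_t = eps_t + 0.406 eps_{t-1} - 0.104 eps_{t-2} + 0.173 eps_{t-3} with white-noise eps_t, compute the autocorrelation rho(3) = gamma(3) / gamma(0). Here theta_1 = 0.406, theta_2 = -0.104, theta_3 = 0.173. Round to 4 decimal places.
\rho(3) = 0.1435

For an MA(q) process with theta_0 = 1, the autocovariance is
  gamma(k) = sigma^2 * sum_{i=0..q-k} theta_i * theta_{i+k},
and rho(k) = gamma(k) / gamma(0). Sigma^2 cancels.
  numerator   = (1)*(0.173) = 0.173.
  denominator = (1)^2 + (0.406)^2 + (-0.104)^2 + (0.173)^2 = 1.205581.
  rho(3) = 0.173 / 1.205581 = 0.1435.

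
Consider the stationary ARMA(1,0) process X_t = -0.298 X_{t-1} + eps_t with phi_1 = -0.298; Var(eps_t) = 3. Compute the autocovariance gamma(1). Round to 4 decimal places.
\gamma(1) = -0.9811

Multiply the model equation by X_{t-k} and take expectations. With theta_0 = psi_0 = 1 and psi_j the MA(infinity) weights, this gives
  gamma(k) - sum_i phi_i gamma(k-i) = c_k,
  c_k = sigma^2 * sum_{j=k..q} theta_j psi_{j-k}   (c_k = 0 for k > q),
using gamma(-m) = gamma(m).
Pure AR (q = 0): c_0 = sigma^2 = 3, c_k = 0 for k >= 1.
Equations for k = 0 and k = 1 (AR order 1):
  gamma(0) = phi_1 gamma(1) + c_0
  gamma(1) = phi_1 gamma(0) + c_1
Substituting the second into the first: gamma(0) (1 - phi_1^2) = c_0 + phi_1 c_1, so
  gamma(0) = c_0 / (1 - phi_1^2) = 3 / (1 - (-0.298)^2) = 3 / 0.911196 = 3.292376.
  gamma(1) = phi_1 gamma(0) = (-0.298)(3.292376) = -0.981128.
Therefore gamma(1) = -0.9811 (to 4 decimal places).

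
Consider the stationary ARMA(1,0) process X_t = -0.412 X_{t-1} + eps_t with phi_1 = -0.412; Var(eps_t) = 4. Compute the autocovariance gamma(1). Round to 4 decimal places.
\gamma(1) = -1.9849

Multiply the model equation by X_{t-k} and take expectations. With theta_0 = psi_0 = 1 and psi_j the MA(infinity) weights, this gives
  gamma(k) - sum_i phi_i gamma(k-i) = c_k,
  c_k = sigma^2 * sum_{j=k..q} theta_j psi_{j-k}   (c_k = 0 for k > q),
using gamma(-m) = gamma(m).
Pure AR (q = 0): c_0 = sigma^2 = 4, c_k = 0 for k >= 1.
Equations for k = 0 and k = 1 (AR order 1):
  gamma(0) = phi_1 gamma(1) + c_0
  gamma(1) = phi_1 gamma(0) + c_1
Substituting the second into the first: gamma(0) (1 - phi_1^2) = c_0 + phi_1 c_1, so
  gamma(0) = c_0 / (1 - phi_1^2) = 4 / (1 - (-0.412)^2) = 4 / 0.830256 = 4.817791.
  gamma(1) = phi_1 gamma(0) = (-0.412)(4.817791) = -1.98493.
Therefore gamma(1) = -1.9849 (to 4 decimal places).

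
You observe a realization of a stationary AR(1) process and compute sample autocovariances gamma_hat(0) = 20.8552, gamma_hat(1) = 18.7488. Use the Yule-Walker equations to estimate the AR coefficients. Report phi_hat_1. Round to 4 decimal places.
\hat\phi_{1} = 0.8990

The Yule-Walker equations for an AR(p) process read, in matrix form,
  Gamma_p phi = r_p,   with   (Gamma_p)_{ij} = gamma(|i - j|),
                       (r_p)_i = gamma(i),   i,j = 1..p.
Substitute the sample gammas (Toeplitz matrix and right-hand side of size 1):
  Gamma_p = [[20.8552]]
  r_p     = [18.7488]
With p = 1 this is the single equation gamma(0) phi_1 = gamma(1):
  phi_hat_1 = gamma(1) / gamma(0) = 18.7488 / 20.8552 = 0.8990.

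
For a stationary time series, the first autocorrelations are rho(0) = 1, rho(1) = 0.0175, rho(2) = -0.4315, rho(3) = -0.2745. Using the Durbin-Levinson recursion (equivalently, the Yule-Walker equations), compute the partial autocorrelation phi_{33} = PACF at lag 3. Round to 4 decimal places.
\phi_{33} = -0.3150

The PACF at lag k is phi_{kk}, the last component of the solution
to the Yule-Walker system G_k phi = r_k where
  (G_k)_{ij} = rho(|i - j|), (r_k)_i = rho(i), i,j = 1..k.
Equivalently, Durbin-Levinson gives phi_{kk} iteratively:
  phi_{11} = rho(1)
  phi_{kk} = [rho(k) - sum_{j=1..k-1} phi_{k-1,j} rho(k-j)]
            / [1 - sum_{j=1..k-1} phi_{k-1,j} rho(j)],
  phi_{k,j} = phi_{k-1,j} - phi_{kk} phi_{k-1,k-j},  j = 1..k-1.
Step k = 1:
  phi_11 = rho(1) = 0.0175.
Step k = 2:
  phi_22 = [rho(2) - phi_11 rho(1)] / [1 - phi_11 rho(1)] = [-0.4315 - (0.0175)(0.0175)] / [1 - (0.0175)(0.0175)]
         = -0.43180625 / 0.99969375 = -0.431939.
  Update: phi_21 = phi_11 - phi_22 phi_11 = 0.0175 - (-0.431939)(0.0175) = 0.025059.
Step k = 3:
  phi_33 = [rho(3) - phi_21 rho(2) - phi_22 rho(1)] / [1 - phi_21 rho(1) - phi_22 rho(2)]
    numerator   = -0.2745 - (0.025059)(-0.4315) - (-0.431939)(0.0175) = -0.25612815
    denominator = 1 - (0.025059)(0.0175) - (-0.431939)(-0.4315) = 0.81317999
  phi_33 = -0.25612815 / 0.81317999 = -0.315.
Therefore phi_{33} = -0.3150.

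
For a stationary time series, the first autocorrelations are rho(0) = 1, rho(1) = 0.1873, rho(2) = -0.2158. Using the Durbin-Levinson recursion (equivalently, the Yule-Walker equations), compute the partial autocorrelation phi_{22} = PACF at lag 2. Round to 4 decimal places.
\phi_{22} = -0.2600

The PACF at lag k is phi_{kk}, the last component of the solution
to the Yule-Walker system G_k phi = r_k where
  (G_k)_{ij} = rho(|i - j|), (r_k)_i = rho(i), i,j = 1..k.
Equivalently, Durbin-Levinson gives phi_{kk} iteratively:
  phi_{11} = rho(1)
  phi_{kk} = [rho(k) - sum_{j=1..k-1} phi_{k-1,j} rho(k-j)]
            / [1 - sum_{j=1..k-1} phi_{k-1,j} rho(j)],
  phi_{k,j} = phi_{k-1,j} - phi_{kk} phi_{k-1,k-j},  j = 1..k-1.
Step k = 1:
  phi_11 = rho(1) = 0.1873.
Step k = 2:
  phi_22 = [rho(2) - phi_11 rho(1)] / [1 - phi_11 rho(1)] = [-0.2158 - (0.1873)(0.1873)] / [1 - (0.1873)(0.1873)]
         = -0.25088129 / 0.96491871 = -0.26.
Therefore phi_{22} = -0.2600.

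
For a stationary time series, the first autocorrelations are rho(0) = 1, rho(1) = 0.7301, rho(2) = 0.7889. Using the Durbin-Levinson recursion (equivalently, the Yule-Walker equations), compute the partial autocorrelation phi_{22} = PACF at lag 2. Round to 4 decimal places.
\phi_{22} = 0.5479

The PACF at lag k is phi_{kk}, the last component of the solution
to the Yule-Walker system G_k phi = r_k where
  (G_k)_{ij} = rho(|i - j|), (r_k)_i = rho(i), i,j = 1..k.
Equivalently, Durbin-Levinson gives phi_{kk} iteratively:
  phi_{11} = rho(1)
  phi_{kk} = [rho(k) - sum_{j=1..k-1} phi_{k-1,j} rho(k-j)]
            / [1 - sum_{j=1..k-1} phi_{k-1,j} rho(j)],
  phi_{k,j} = phi_{k-1,j} - phi_{kk} phi_{k-1,k-j},  j = 1..k-1.
Step k = 1:
  phi_11 = rho(1) = 0.7301.
Step k = 2:
  phi_22 = [rho(2) - phi_11 rho(1)] / [1 - phi_11 rho(1)] = [0.7889 - (0.7301)(0.7301)] / [1 - (0.7301)(0.7301)]
         = 0.25585399 / 0.46695399 = 0.5479.
Therefore phi_{22} = 0.5479.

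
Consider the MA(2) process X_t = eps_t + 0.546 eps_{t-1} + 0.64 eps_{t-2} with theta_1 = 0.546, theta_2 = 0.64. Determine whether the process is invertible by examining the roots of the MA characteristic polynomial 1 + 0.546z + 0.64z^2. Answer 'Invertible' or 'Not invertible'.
\text{Invertible}

The MA(q) characteristic polynomial is P(z) = 1 + 0.546z + 0.64z^2.
Invertibility requires all roots to lie outside the unit circle, i.e. |z| > 1 for every root.
Set 1 + (0.546) z + (0.64) z^2 = 0, i.e. a z^2 + b z + c = 0 with a = 0.64, b = 0.546, c = 1.
Discriminant D = b^2 - 4ac = (0.546)^2 - 4*(0.64)*1 = 0.298116 - (2.56) = -2.261884.
D < 0, so the roots are the complex-conjugate pair z = (-b +/- i sqrt(-D)) / (2a) = -0.4266 +/- 1.175i.
For a conjugate pair |z|^2 = z * conj(z) = (product of roots) = c/a = 1/(0.64) = 1.5625, so |z| = sqrt(1.5625) = 1.25 for both roots.
Moduli of all roots: 1.2500, 1.2500.
All moduli strictly greater than 1? Yes.
Verdict: Invertible.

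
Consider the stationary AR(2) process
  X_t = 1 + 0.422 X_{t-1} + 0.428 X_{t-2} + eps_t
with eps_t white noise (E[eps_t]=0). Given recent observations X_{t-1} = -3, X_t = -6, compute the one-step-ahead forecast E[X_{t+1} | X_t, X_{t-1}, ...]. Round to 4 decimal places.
E[X_{t+1} \mid \mathcal F_t] = -2.8160

For an AR(p) model X_t = c + sum_i phi_i X_{t-i} + eps_t, the
one-step-ahead conditional mean is
  E[X_{t+1} | X_t, ...] = c + sum_i phi_i X_{t+1-i}.
Substitute known values:
  E[X_{t+1} | ...] = 1 + (0.422) * (-6) + (0.428) * (-3)
                   = -2.8160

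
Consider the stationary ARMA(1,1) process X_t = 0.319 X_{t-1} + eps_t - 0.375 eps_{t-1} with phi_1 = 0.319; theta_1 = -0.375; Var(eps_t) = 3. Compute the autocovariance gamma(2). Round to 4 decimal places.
\gamma(2) = -0.0525

Multiply the model equation by X_{t-k} and take expectations. With theta_0 = psi_0 = 1 and psi_j the MA(infinity) weights, this gives
  gamma(k) - sum_i phi_i gamma(k-i) = c_k,
  c_k = sigma^2 * sum_{j=k..q} theta_j psi_{j-k}   (c_k = 0 for k > q),
using gamma(-m) = gamma(m).
psi-weights needed (psi_j = theta_j + sum_i phi_i psi_{j-i}):
  psi_1 = theta_1 + phi_1 = -0.375 + (0.319) = -0.056
Right-hand sides:
  c_0 = sigma^2 (1 + theta_1 psi_1) = 3 * (1 + (-0.375)(-0.056)) = 3 * 1.021 = 3.063
  c_1 = sigma^2 theta_1 = 3 * (-0.375) = -1.125
  c_2 = 0
Equations for k = 0 and k = 1 (AR order 1):
  gamma(0) = phi_1 gamma(1) + c_0
  gamma(1) = phi_1 gamma(0) + c_1
Substituting the second into the first: gamma(0) (1 - phi_1^2) = c_0 + phi_1 c_1, so
  gamma(0) = (c_0 + phi_1 c_1) / (1 - phi_1^2) = (3.063 + (0.319)(-1.125)) / (1 - (0.319)^2) = 2.704125 / 0.898239 = 3.010474.
  gamma(1) = phi_1 gamma(0) + c_1 = (0.319)(3.010474) + (-1.125) = -0.164659.
For k = 2 (> q): gamma(2) = phi_1 gamma(1) = (0.319)(-0.164659) = -0.052526.
Therefore gamma(2) = -0.0525 (to 4 decimal places).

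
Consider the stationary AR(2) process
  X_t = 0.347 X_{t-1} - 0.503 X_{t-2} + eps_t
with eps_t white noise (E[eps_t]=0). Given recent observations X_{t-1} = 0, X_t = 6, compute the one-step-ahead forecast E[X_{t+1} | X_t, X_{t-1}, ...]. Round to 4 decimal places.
E[X_{t+1} \mid \mathcal F_t] = 2.0820

For an AR(p) model X_t = c + sum_i phi_i X_{t-i} + eps_t, the
one-step-ahead conditional mean is
  E[X_{t+1} | X_t, ...] = c + sum_i phi_i X_{t+1-i}.
Substitute known values:
  E[X_{t+1} | ...] = (0.347) * (6) + (-0.503) * (0)
                   = 2.0820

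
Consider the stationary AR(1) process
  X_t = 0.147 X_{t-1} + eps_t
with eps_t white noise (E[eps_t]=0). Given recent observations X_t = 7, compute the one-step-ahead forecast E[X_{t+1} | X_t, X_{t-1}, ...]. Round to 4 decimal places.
E[X_{t+1} \mid \mathcal F_t] = 1.0290

For an AR(p) model X_t = c + sum_i phi_i X_{t-i} + eps_t, the
one-step-ahead conditional mean is
  E[X_{t+1} | X_t, ...] = c + sum_i phi_i X_{t+1-i}.
Substitute known values:
  E[X_{t+1} | ...] = (0.147) * (7)
                   = 1.0290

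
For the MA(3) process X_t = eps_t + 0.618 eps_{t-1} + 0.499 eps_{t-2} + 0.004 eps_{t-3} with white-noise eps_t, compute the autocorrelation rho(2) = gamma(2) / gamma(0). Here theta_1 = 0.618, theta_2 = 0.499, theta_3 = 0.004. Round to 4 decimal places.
\rho(2) = 0.3075

For an MA(q) process with theta_0 = 1, the autocovariance is
  gamma(k) = sigma^2 * sum_{i=0..q-k} theta_i * theta_{i+k},
and rho(k) = gamma(k) / gamma(0). Sigma^2 cancels.
  numerator   = (1)*(0.499) + (0.618)*(0.004) = 0.501472.
  denominator = (1)^2 + (0.618)^2 + (0.499)^2 + (0.004)^2 = 1.630941.
  rho(2) = 0.501472 / 1.630941 = 0.3075.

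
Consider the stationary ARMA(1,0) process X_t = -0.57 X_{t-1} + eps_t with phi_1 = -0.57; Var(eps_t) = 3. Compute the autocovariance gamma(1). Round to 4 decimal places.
\gamma(1) = -2.5330

Multiply the model equation by X_{t-k} and take expectations. With theta_0 = psi_0 = 1 and psi_j the MA(infinity) weights, this gives
  gamma(k) - sum_i phi_i gamma(k-i) = c_k,
  c_k = sigma^2 * sum_{j=k..q} theta_j psi_{j-k}   (c_k = 0 for k > q),
using gamma(-m) = gamma(m).
Pure AR (q = 0): c_0 = sigma^2 = 3, c_k = 0 for k >= 1.
Equations for k = 0 and k = 1 (AR order 1):
  gamma(0) = phi_1 gamma(1) + c_0
  gamma(1) = phi_1 gamma(0) + c_1
Substituting the second into the first: gamma(0) (1 - phi_1^2) = c_0 + phi_1 c_1, so
  gamma(0) = c_0 / (1 - phi_1^2) = 3 / (1 - (-0.57)^2) = 3 / 0.6751 = 4.443786.
  gamma(1) = phi_1 gamma(0) = (-0.57)(4.443786) = -2.532958.
Therefore gamma(1) = -2.5330 (to 4 decimal places).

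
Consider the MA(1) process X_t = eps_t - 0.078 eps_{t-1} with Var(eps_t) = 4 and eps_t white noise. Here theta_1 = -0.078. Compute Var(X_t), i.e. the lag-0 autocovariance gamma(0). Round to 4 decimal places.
\gamma(0) = 4.0243

For an MA(q) process X_t = eps_t + sum_i theta_i eps_{t-i} with
Var(eps_t) = sigma^2, the variance is
  gamma(0) = sigma^2 * (1 + sum_i theta_i^2).
  sum_i theta_i^2 = (-0.078)^2 = 0.006084.
  gamma(0) = 4 * (1 + 0.006084) = 4 * 1.006084 = 4.024336, which rounds to 4.0243.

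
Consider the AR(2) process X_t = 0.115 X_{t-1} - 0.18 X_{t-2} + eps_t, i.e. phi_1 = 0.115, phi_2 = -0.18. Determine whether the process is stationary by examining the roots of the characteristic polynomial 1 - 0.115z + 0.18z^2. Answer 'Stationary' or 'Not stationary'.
\text{Stationary}

The AR(p) characteristic polynomial is P(z) = 1 - 0.115z + 0.18z^2.
Stationarity requires all roots to lie outside the unit circle, i.e. |z| > 1 for every root.
Set 1 + (-0.115) z + (0.18) z^2 = 0, i.e. a z^2 + b z + c = 0 with a = 0.18, b = -0.115, c = 1.
Discriminant D = b^2 - 4ac = (-0.115)^2 - 4*(0.18)*1 = 0.013225 - (0.72) = -0.706775.
D < 0, so the roots are the complex-conjugate pair z = (-b +/- i sqrt(-D)) / (2a) = 0.3194 +/- 2.3353i.
For a conjugate pair |z|^2 = z * conj(z) = (product of roots) = c/a = 1/(0.18) = 5.555556, so |z| = sqrt(5.555556) = 2.357 for both roots.
Moduli of all roots: 2.3570, 2.3570.
All moduli strictly greater than 1? Yes.
Verdict: Stationary.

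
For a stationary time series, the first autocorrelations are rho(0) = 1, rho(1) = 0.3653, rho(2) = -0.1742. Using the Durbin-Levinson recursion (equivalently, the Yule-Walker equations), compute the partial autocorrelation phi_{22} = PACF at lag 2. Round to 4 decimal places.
\phi_{22} = -0.3550

The PACF at lag k is phi_{kk}, the last component of the solution
to the Yule-Walker system G_k phi = r_k where
  (G_k)_{ij} = rho(|i - j|), (r_k)_i = rho(i), i,j = 1..k.
Equivalently, Durbin-Levinson gives phi_{kk} iteratively:
  phi_{11} = rho(1)
  phi_{kk} = [rho(k) - sum_{j=1..k-1} phi_{k-1,j} rho(k-j)]
            / [1 - sum_{j=1..k-1} phi_{k-1,j} rho(j)],
  phi_{k,j} = phi_{k-1,j} - phi_{kk} phi_{k-1,k-j},  j = 1..k-1.
Step k = 1:
  phi_11 = rho(1) = 0.3653.
Step k = 2:
  phi_22 = [rho(2) - phi_11 rho(1)] / [1 - phi_11 rho(1)] = [-0.1742 - (0.3653)(0.3653)] / [1 - (0.3653)(0.3653)]
         = -0.30764409 / 0.86655591 = -0.355.
Therefore phi_{22} = -0.3550.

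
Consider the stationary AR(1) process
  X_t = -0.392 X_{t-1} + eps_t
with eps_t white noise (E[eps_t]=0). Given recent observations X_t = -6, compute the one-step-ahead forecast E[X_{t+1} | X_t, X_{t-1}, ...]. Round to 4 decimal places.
E[X_{t+1} \mid \mathcal F_t] = 2.3520

For an AR(p) model X_t = c + sum_i phi_i X_{t-i} + eps_t, the
one-step-ahead conditional mean is
  E[X_{t+1} | X_t, ...] = c + sum_i phi_i X_{t+1-i}.
Substitute known values:
  E[X_{t+1} | ...] = (-0.392) * (-6)
                   = 2.3520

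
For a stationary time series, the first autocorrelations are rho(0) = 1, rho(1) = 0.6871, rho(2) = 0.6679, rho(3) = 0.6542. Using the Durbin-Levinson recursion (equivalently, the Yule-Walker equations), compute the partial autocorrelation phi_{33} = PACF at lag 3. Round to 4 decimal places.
\phi_{33} = 0.2430

The PACF at lag k is phi_{kk}, the last component of the solution
to the Yule-Walker system G_k phi = r_k where
  (G_k)_{ij} = rho(|i - j|), (r_k)_i = rho(i), i,j = 1..k.
Equivalently, Durbin-Levinson gives phi_{kk} iteratively:
  phi_{11} = rho(1)
  phi_{kk} = [rho(k) - sum_{j=1..k-1} phi_{k-1,j} rho(k-j)]
            / [1 - sum_{j=1..k-1} phi_{k-1,j} rho(j)],
  phi_{k,j} = phi_{k-1,j} - phi_{kk} phi_{k-1,k-j},  j = 1..k-1.
Step k = 1:
  phi_11 = rho(1) = 0.6871.
Step k = 2:
  phi_22 = [rho(2) - phi_11 rho(1)] / [1 - phi_11 rho(1)] = [0.6679 - (0.6871)(0.6871)] / [1 - (0.6871)(0.6871)]
         = 0.19579359 / 0.52789359 = 0.370896.
  Update: phi_21 = phi_11 - phi_22 phi_11 = 0.6871 - (0.370896)(0.6871) = 0.432257.
Step k = 3:
  phi_33 = [rho(3) - phi_21 rho(2) - phi_22 rho(1)] / [1 - phi_21 rho(1) - phi_22 rho(2)]
    numerator   = 0.6542 - (0.432257)(0.6679) - (0.370896)(0.6871) = 0.11065268
    denominator = 1 - (0.432257)(0.6871) - (0.370896)(0.6679) = 0.45527454
  phi_33 = 0.11065268 / 0.45527454 = 0.243.
Therefore phi_{33} = 0.2430.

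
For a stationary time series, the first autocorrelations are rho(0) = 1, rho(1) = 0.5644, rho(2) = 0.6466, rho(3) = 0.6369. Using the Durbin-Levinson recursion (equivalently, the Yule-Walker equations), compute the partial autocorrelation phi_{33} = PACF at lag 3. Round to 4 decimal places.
\phi_{33} = 0.3361

The PACF at lag k is phi_{kk}, the last component of the solution
to the Yule-Walker system G_k phi = r_k where
  (G_k)_{ij} = rho(|i - j|), (r_k)_i = rho(i), i,j = 1..k.
Equivalently, Durbin-Levinson gives phi_{kk} iteratively:
  phi_{11} = rho(1)
  phi_{kk} = [rho(k) - sum_{j=1..k-1} phi_{k-1,j} rho(k-j)]
            / [1 - sum_{j=1..k-1} phi_{k-1,j} rho(j)],
  phi_{k,j} = phi_{k-1,j} - phi_{kk} phi_{k-1,k-j},  j = 1..k-1.
Step k = 1:
  phi_11 = rho(1) = 0.5644.
Step k = 2:
  phi_22 = [rho(2) - phi_11 rho(1)] / [1 - phi_11 rho(1)] = [0.6466 - (0.5644)(0.5644)] / [1 - (0.5644)(0.5644)]
         = 0.32805264 / 0.68145264 = 0.481402.
  Update: phi_21 = phi_11 - phi_22 phi_11 = 0.5644 - (0.481402)(0.5644) = 0.292697.
Step k = 3:
  phi_33 = [rho(3) - phi_21 rho(2) - phi_22 rho(1)] / [1 - phi_21 rho(1) - phi_22 rho(2)]
    numerator   = 0.6369 - (0.292697)(0.6466) - (0.481402)(0.5644) = 0.17593902
    denominator = 1 - (0.292697)(0.5644) - (0.481402)(0.6466) = 0.52352745
  phi_33 = 0.17593902 / 0.52352745 = 0.3361.
Therefore phi_{33} = 0.3361.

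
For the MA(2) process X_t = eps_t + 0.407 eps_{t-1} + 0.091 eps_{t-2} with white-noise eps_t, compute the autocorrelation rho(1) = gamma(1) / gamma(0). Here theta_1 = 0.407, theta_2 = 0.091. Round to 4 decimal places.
\rho(1) = 0.3782

For an MA(q) process with theta_0 = 1, the autocovariance is
  gamma(k) = sigma^2 * sum_{i=0..q-k} theta_i * theta_{i+k},
and rho(k) = gamma(k) / gamma(0). Sigma^2 cancels.
  numerator   = (1)*(0.407) + (0.407)*(0.091) = 0.444037.
  denominator = (1)^2 + (0.407)^2 + (0.091)^2 = 1.17393.
  rho(1) = 0.444037 / 1.17393 = 0.3782.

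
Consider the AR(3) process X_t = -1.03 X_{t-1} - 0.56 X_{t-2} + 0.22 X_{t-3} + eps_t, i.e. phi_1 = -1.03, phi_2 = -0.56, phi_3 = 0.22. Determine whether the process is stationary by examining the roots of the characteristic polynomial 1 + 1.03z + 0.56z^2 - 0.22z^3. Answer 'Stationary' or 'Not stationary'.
\text{Stationary}

The AR(p) characteristic polynomial is P(z) = 1 + 1.03z + 0.56z^2 - 0.22z^3.
Stationarity requires all roots to lie outside the unit circle, i.e. |z| > 1 for every root.
Degree 3: look for a simple real root z0 first, then factor out (1 - z/z0) and solve the remaining quadratic.
Testing z0 = 4: P(4) = 1 + (1.03)(4) + (0.56)(4)^2 + (-0.22)(4)^3
  = 1 + (4.12) + (8.96) + (-14.08) = 0.  So z_0 = 4 is a root, |z_0| = 4.
Divide out the factor (1 - 0.25 z) = (1 - z/z0) (since 1/z0 = 0.25):
  P(z) = (1 - 0.25 z)(1 + (1.28) z + (0.88) z^2)
  [check: z-coef 1.28 - (0.25) = 1.03; z^2-coef 0.88 - (0.25)(1.28) = 0.56; z^3-coef -(0.25)(0.88) = -0.22.]
Remaining roots from the quadratic factor 1 + (1.28) z + (0.88) z^2:
  Set 1 + (1.28) z + (0.88) z^2 = 0, i.e. a z^2 + b z + c = 0 with a = 0.88, b = 1.28, c = 1.
  Discriminant D = b^2 - 4ac = (1.28)^2 - 4*(0.88)*1 = 1.6384 - (3.52) = -1.8816.
  D < 0, so the roots are the complex-conjugate pair z = (-b +/- i sqrt(-D)) / (2a) = -0.7273 +/- 0.7794i.
  For a conjugate pair |z|^2 = z * conj(z) = (product of roots) = c/a = 1/(0.88) = 1.136364, so |z| = sqrt(1.136364) = 1.066 for both roots.
Moduli of all roots: 4.0000, 1.0660, 1.0660.
All moduli strictly greater than 1? Yes.
Verdict: Stationary.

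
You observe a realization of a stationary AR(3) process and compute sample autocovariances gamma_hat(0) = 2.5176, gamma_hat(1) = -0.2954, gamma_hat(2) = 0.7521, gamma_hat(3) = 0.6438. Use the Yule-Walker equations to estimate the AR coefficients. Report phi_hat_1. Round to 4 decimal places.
\hat\phi_{1} = -0.1840

The Yule-Walker equations for an AR(p) process read, in matrix form,
  Gamma_p phi = r_p,   with   (Gamma_p)_{ij} = gamma(|i - j|),
                       (r_p)_i = gamma(i),   i,j = 1..p.
Substitute the sample gammas (Toeplitz matrix and right-hand side of size 3):
  Gamma_p = [[2.5176, -0.2954, 0.7521], [-0.2954, 2.5176, -0.2954], [0.7521, -0.2954, 2.5176]]
  r_p     = [-0.2954, 0.7521, 0.6438]
Written out (R1..R3):
  (R1) 2.5176 phi_1 - 0.2954 phi_2 + 0.7521 phi_3 = -0.2954
  (R2) -0.2954 phi_1 + 2.5176 phi_2 - 0.2954 phi_3 = 0.7521
  (R3) 0.7521 phi_1 - 0.2954 phi_2 + 2.5176 phi_3 = 0.6438
Gaussian elimination:
  R2 <- R2 - (-0.2954/2.5176) R1 = R2 - (-0.117334) R1:  2.48294 phi_2 - 0.207153 phi_3 = 0.71744
  R3 <- R3 - (0.7521/2.5176) R1 = R3 - (0.298737) R1:  -0.207153 phi_2 + 2.29292 phi_3 = 0.732047
  R3 <- R3 - (-0.207153/2.48294) R2 = R3 - (-0.083431) R2:  2.275637 phi_3 = 0.791903
Back-substitution:
  phi_hat_3 = 0.791903 / 2.275637 = 0.347992
  phi_hat_2 = (0.71744 - (-0.207153)(0.347992)) / 2.48294 = 0.317981
  phi_hat_1 = (-0.2954 - (-0.2954)(0.317981) - (0.7521)(0.347992)) / 2.5176 = -0.183982
So phi_hat = [-0.1840, 0.3180, 0.3480].
Therefore phi_hat_1 = -0.1840.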